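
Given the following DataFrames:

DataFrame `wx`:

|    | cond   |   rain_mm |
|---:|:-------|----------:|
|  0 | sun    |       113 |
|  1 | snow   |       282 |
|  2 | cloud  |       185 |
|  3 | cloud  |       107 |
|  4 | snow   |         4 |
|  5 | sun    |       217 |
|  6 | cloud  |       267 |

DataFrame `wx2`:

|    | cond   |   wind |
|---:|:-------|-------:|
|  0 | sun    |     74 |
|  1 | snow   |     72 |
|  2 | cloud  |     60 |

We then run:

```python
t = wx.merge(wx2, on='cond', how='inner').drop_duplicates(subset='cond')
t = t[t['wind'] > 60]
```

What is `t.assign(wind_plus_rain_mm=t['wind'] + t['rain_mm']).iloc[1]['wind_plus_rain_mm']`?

merge on 'cond' (how='inner') → 7 rows:
    cond  rain_mm  wind
0    sun      113    74
1   snow      282    72
2  cloud      185    60
3  cloud      107    60
4   snow        4    72
5    sun      217    74
6  cloud      267    60
drop duplicate cond (keep=first):
    cond  rain_mm  wind
0    sun      113    74
1   snow      282    72
2  cloud      185    60
filter rows where wind > 60:
   cond  rain_mm  wind
0   sun      113    74
1  snow      282    72
add column wind_plus_rain_mm = t['wind'] + t['rain_mm']:
   cond  rain_mm  wind  wind_plus_rain_mm
0   sun      113    74                187
1  snow      282    72                354
Then the value at position 1, column 'wind_plus_rain_mm': 354

354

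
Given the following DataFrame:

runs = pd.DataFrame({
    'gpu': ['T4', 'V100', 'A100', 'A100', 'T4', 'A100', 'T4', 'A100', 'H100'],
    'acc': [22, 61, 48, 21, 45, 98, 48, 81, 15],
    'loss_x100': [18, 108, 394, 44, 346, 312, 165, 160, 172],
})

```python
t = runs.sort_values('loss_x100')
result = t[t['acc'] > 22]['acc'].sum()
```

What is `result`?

sort by loss_x100:
    gpu  acc  loss_x100
0    T4   22         18
3  A100   21         44
1  V100   61        108
7  A100   81        160
6    T4   48        165
8  H100   15        172
5  A100   98        312
4    T4   45        346
2  A100   48        394
filter rows where acc > 22:
    gpu  acc  loss_x100
1  V100   61        108
7  A100   81        160
6    T4   48        165
5  A100   98        312
4    T4   45        346
2  A100   48        394
Hence 381.

381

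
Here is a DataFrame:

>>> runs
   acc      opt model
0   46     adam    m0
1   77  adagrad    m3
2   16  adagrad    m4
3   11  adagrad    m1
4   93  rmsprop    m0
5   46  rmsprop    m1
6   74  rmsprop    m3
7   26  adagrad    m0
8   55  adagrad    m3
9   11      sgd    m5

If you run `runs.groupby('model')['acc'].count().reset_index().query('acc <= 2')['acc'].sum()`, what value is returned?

4

group by model, count of acc:
model
m0    3
m1    2
m3    3
m4    1
m5    1
Name: acc, dtype: int64
reset_index():
  model  acc
0    m0    3
1    m1    2
2    m3    3
3    m4    1
4    m5    1
filter rows where acc <= 2:
  model  acc
1    m1    2
3    m4    1
4    m5    1
Finally, sum of column 'acc' = 4.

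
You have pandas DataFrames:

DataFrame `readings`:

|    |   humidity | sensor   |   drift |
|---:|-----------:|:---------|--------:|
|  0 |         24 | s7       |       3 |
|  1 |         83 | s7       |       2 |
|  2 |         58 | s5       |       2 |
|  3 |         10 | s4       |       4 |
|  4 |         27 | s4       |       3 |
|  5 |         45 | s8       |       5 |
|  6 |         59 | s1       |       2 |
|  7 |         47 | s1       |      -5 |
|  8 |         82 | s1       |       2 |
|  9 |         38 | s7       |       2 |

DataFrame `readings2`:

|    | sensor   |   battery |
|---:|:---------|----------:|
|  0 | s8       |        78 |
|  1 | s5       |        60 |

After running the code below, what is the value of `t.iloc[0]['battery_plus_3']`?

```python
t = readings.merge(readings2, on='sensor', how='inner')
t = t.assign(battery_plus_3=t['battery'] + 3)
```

merge on 'sensor' (how='inner') → 2 rows:
   humidity sensor  drift  battery
0        58     s5      2       60
1        45     s8      5       78
add column battery_plus_3 = t['battery'] + 3:
   humidity sensor  drift  battery  battery_plus_3
0        58     s5      2       60              63
1        45     s8      5       78              81
Hence 63.

63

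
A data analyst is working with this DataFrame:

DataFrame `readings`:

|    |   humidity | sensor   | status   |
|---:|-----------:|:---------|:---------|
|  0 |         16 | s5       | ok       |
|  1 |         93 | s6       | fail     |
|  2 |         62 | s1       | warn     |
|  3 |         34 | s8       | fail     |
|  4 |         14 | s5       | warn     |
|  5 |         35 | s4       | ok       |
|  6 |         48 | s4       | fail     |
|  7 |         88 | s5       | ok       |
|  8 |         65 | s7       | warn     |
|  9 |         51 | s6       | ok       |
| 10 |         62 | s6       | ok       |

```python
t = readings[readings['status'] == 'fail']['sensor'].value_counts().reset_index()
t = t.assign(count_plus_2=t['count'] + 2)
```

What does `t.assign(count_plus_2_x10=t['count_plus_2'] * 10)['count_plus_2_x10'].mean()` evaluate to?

30.0

filter rows where status == 'fail':
   humidity sensor status
1        93     s6   fail
3        34     s8   fail
6        48     s4   fail
value_counts of sensor:
sensor
s6    1
s8    1
s4    1
Name: count, dtype: int64
reset_index():
  sensor  count
0     s6      1
1     s8      1
2     s4      1
add column count_plus_2 = t['count'] + 2:
  sensor  count  count_plus_2
0     s6      1             3
1     s8      1             3
2     s4      1             3
add column count_plus_2_x10 = t['count_plus_2'] * 10:
  sensor  count  count_plus_2  count_plus_2_x10
0     s6      1             3                30
1     s8      1             3                30
2     s4      1             3                30
Hence 30.0.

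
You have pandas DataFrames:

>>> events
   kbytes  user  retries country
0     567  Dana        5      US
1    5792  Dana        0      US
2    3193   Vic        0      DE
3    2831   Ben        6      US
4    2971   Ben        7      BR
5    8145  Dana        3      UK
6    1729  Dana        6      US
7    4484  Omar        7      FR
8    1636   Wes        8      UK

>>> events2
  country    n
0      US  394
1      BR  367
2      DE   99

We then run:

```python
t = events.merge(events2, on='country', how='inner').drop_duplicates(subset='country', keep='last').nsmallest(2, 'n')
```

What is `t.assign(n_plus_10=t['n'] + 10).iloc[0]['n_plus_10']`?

109

merge on 'country' (how='inner') → 6 rows:
   kbytes  user  retries country    n
0     567  Dana        5      US  394
1    5792  Dana        0      US  394
2    3193   Vic        0      DE   99
3    2831   Ben        6      US  394
4    2971   Ben        7      BR  367
5    1729  Dana        6      US  394
drop duplicate country (keep=last):
   kbytes  user  retries country    n
2    3193   Vic        0      DE   99
4    2971   Ben        7      BR  367
5    1729  Dana        6      US  394
take 2 rows with smallest n:
   kbytes user  retries country    n
2    3193  Vic        0      DE   99
4    2971  Ben        7      BR  367
add column n_plus_10 = t['n'] + 10:
   kbytes user  retries country    n  n_plus_10
2    3193  Vic        0      DE   99        109
4    2971  Ben        7      BR  367        377
The value at position 0, column 'n_plus_10' is 109.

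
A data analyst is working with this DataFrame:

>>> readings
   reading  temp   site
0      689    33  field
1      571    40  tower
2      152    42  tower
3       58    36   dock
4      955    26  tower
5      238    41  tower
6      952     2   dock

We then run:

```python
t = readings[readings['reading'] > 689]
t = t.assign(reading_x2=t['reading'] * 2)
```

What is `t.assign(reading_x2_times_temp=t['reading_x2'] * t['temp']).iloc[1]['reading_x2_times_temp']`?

3808

filter rows where reading > 689:
   reading  temp   site
4      955    26  tower
6      952     2   dock
add column reading_x2 = t['reading'] * 2:
   reading  temp   site  reading_x2
4      955    26  tower        1910
6      952     2   dock        1904
add column reading_x2_times_temp = t['reading_x2'] * t['temp']:
   reading  temp   site  reading_x2  reading_x2_times_temp
4      955    26  tower        1910                  49660
6      952     2   dock        1904                   3808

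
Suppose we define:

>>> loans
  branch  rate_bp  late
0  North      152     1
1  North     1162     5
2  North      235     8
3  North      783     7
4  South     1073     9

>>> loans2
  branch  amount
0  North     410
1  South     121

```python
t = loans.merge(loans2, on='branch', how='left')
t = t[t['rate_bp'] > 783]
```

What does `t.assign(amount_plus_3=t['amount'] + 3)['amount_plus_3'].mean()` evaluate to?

268.5

merge on 'branch' (how='left') → 5 rows:
  branch  rate_bp  late  amount
0  North      152     1     410
1  North     1162     5     410
2  North      235     8     410
3  North      783     7     410
4  South     1073     9     121
filter rows where rate_bp > 783:
  branch  rate_bp  late  amount
1  North     1162     5     410
4  South     1073     9     121
add column amount_plus_3 = t['amount'] + 3:
  branch  rate_bp  late  amount  amount_plus_3
1  North     1162     5     410            413
4  South     1073     9     121            124
Then the mean of column 'amount_plus_3': 268.5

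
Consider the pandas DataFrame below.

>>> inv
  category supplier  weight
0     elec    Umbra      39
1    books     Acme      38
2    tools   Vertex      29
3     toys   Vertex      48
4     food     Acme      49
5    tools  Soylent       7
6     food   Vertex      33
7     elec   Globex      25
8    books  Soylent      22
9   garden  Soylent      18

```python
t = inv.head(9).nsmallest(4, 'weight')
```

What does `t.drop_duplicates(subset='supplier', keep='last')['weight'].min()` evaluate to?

22

take first 9 rows:
  category supplier  weight
0     elec    Umbra      39
1    books     Acme      38
2    tools   Vertex      29
3     toys   Vertex      48
4     food     Acme      49
5    tools  Soylent       7
6     food   Vertex      33
7     elec   Globex      25
8    books  Soylent      22
take 4 rows with smallest weight:
  category supplier  weight
5    tools  Soylent       7
8    books  Soylent      22
7     elec   Globex      25
2    tools   Vertex      29
drop duplicate supplier (keep=last):
  category supplier  weight
8    books  Soylent      22
7     elec   Globex      25
2    tools   Vertex      29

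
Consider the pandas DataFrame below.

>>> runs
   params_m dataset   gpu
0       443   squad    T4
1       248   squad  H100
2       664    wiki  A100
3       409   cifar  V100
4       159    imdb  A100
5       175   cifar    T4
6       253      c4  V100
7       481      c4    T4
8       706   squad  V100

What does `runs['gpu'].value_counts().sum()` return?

value_counts of gpu:
gpu
T4      3
V100    3
A100    2
H100    1
Name: count, dtype: int64
The sum of the resulting series is 9.

9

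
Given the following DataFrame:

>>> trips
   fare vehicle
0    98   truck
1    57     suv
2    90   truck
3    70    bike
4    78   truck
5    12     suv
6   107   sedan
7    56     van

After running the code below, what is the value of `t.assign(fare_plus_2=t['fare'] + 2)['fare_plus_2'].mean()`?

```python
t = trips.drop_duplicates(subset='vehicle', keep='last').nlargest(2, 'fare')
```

94.5

drop duplicate vehicle (keep=last):
   fare vehicle
3    70    bike
4    78   truck
5    12     suv
6   107   sedan
7    56     van
take 2 rows with largest fare:
   fare vehicle
6   107   sedan
4    78   truck
add column fare_plus_2 = t['fare'] + 2:
   fare vehicle  fare_plus_2
6   107   sedan          109
4    78   truck           80
The mean of column 'fare_plus_2' is 94.5.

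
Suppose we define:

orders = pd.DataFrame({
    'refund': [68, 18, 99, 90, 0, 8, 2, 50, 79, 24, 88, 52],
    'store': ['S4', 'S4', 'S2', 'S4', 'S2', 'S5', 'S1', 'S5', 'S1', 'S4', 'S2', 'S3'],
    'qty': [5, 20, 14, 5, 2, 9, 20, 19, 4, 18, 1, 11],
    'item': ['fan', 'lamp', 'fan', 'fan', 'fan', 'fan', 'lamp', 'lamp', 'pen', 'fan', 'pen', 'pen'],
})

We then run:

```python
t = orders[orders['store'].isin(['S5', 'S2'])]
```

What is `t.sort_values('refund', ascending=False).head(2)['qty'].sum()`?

filter rows where store in ['S5', 'S2']:
    refund store  qty  item
2       99    S2   14   fan
4        0    S2    2   fan
5        8    S5    9   fan
7       50    S5   19  lamp
10      88    S2    1   pen
sort by refund descending:
    refund store  qty  item
2       99    S2   14   fan
10      88    S2    1   pen
7       50    S5   19  lamp
5        8    S5    9   fan
4        0    S2    2   fan
take first 2 rows:
    refund store  qty item
2       99    S2   14  fan
10      88    S2    1  pen
Hence 15.

15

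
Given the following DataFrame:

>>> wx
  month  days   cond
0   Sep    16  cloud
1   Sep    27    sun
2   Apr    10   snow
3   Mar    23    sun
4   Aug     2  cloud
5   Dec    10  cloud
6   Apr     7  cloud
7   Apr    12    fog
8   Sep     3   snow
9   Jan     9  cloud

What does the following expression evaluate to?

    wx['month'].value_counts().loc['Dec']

1

value_counts of month:
month
Sep    3
Apr    3
Mar    1
Aug    1
Dec    1
Jan    1
Name: count, dtype: int64
The value at index 'Dec' is 1.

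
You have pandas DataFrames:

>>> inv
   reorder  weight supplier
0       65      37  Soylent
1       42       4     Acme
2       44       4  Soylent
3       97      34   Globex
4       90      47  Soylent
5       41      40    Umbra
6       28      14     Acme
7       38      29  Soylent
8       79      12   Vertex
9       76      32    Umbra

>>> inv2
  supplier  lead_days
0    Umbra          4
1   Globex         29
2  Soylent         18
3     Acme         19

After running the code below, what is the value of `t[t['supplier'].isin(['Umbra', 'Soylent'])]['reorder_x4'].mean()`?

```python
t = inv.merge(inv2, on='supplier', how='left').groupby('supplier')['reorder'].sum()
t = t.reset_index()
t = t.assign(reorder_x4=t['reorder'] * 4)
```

merge on 'supplier' (how='left') → 10 rows:
   reorder  weight supplier  lead_days
0       65      37  Soylent       18.0
1       42       4     Acme       19.0
2       44       4  Soylent       18.0
3       97      34   Globex       29.0
4       90      47  Soylent       18.0
5       41      40    Umbra        4.0
6       28      14     Acme       19.0
7       38      29  Soylent       18.0
8       79      12   Vertex        NaN
9       76      32    Umbra        4.0
group by supplier, sum of reorder:
supplier
Acme        70
Globex      97
Soylent    237
Umbra      117
Vertex      79
Name: reorder, dtype: int64
reset_index():
  supplier  reorder
0     Acme       70
1   Globex       97
2  Soylent      237
3    Umbra      117
4   Vertex       79
add column reorder_x4 = t['reorder'] * 4:
  supplier  reorder  reorder_x4
0     Acme       70         280
1   Globex       97         388
2  Soylent      237         948
3    Umbra      117         468
4   Vertex       79         316
filter rows where supplier in ['Umbra', 'Soylent']:
  supplier  reorder  reorder_x4
2  Soylent      237         948
3    Umbra      117         468
The mean of column 'reorder_x4' is 708.0.

708.0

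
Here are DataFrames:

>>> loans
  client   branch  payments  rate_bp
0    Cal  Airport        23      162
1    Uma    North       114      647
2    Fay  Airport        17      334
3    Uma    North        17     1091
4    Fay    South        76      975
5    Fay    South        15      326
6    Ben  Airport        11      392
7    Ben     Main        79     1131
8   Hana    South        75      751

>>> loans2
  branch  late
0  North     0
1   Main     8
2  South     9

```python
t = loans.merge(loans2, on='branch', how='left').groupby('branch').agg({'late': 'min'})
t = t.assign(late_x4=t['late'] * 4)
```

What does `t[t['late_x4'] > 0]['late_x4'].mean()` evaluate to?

merge on 'branch' (how='left') → 9 rows:
  client   branch  payments  rate_bp  late
0    Cal  Airport        23      162   NaN
1    Uma    North       114      647   0.0
2    Fay  Airport        17      334   NaN
3    Uma    North        17     1091   0.0
4    Fay    South        76      975   9.0
5    Fay    South        15      326   9.0
6    Ben  Airport        11      392   NaN
7    Ben     Main        79     1131   8.0
8   Hana    South        75      751   9.0
group by branch, min of late:
         late
branch       
Airport   NaN
Main      8.0
North     0.0
South     9.0
add column late_x4 = t['late'] * 4:
         late  late_x4
branch                
Airport   NaN      NaN
Main      8.0     32.0
North     0.0      0.0
South     9.0     36.0
filter rows where late_x4 > 0:
        late  late_x4
branch               
Main     8.0     32.0
South    9.0     36.0
Finally, mean of column 'late_x4' = 34.0.

34.0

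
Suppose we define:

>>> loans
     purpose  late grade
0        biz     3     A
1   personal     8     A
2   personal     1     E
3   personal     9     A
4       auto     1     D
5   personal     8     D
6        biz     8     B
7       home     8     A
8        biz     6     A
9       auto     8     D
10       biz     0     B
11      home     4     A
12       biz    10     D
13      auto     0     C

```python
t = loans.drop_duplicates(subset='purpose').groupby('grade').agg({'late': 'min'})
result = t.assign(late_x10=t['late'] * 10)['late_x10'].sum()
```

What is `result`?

40

drop duplicate purpose (keep=first):
    purpose  late grade
0       biz     3     A
1  personal     8     A
4      auto     1     D
7      home     8     A
group by grade, min of late:
       late
grade      
A         3
D         1
add column late_x10 = t['late'] * 10:
       late  late_x10
grade                
A         3        30
D         1        10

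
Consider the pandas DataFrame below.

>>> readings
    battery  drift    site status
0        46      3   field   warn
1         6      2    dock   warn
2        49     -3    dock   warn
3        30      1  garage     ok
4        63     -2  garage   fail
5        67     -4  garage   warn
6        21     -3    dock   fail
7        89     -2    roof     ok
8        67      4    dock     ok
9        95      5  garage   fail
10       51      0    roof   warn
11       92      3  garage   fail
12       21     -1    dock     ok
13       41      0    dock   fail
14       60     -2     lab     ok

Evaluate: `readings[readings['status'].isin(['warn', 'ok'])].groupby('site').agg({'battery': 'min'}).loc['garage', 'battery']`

filter rows where status in ['warn', 'ok']:
    battery  drift    site status
0        46      3   field   warn
1         6      2    dock   warn
2        49     -3    dock   warn
3        30      1  garage     ok
5        67     -4  garage   warn
7        89     -2    roof     ok
8        67      4    dock     ok
10       51      0    roof   warn
12       21     -1    dock     ok
14       60     -2     lab     ok
group by site, min of battery:
        battery
site           
dock          6
field        46
garage       30
lab          60
roof         51

30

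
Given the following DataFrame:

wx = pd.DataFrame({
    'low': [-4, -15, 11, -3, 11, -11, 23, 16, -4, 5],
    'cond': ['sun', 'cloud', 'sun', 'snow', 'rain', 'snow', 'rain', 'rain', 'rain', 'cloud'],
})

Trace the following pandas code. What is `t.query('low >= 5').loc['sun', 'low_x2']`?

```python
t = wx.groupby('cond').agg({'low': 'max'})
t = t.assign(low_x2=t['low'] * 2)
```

22

group by cond, max of low:
       low
cond      
cloud    5
rain    23
snow    -3
sun     11
add column low_x2 = t['low'] * 2:
       low  low_x2
cond              
cloud    5      10
rain    23      46
snow    -3      -6
sun     11      22
filter rows where low >= 5:
       low  low_x2
cond              
cloud    5      10
rain    23      46
sun     11      22
Hence 22.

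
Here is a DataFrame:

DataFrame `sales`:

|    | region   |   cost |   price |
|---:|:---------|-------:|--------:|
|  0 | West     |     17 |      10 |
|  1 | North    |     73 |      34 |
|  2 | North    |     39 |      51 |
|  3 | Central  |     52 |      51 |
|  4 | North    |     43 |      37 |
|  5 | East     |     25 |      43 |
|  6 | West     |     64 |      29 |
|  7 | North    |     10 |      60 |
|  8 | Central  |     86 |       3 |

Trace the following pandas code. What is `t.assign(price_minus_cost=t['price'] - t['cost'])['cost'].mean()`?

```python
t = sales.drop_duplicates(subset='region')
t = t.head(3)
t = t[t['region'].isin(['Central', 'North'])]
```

drop duplicate region (keep=first):
    region  cost  price
0     West    17     10
1    North    73     34
3  Central    52     51
5     East    25     43
take first 3 rows:
    region  cost  price
0     West    17     10
1    North    73     34
3  Central    52     51
filter rows where region in ['Central', 'North']:
    region  cost  price
1    North    73     34
3  Central    52     51
add column price_minus_cost = t['price'] - t['cost']:
    region  cost  price  price_minus_cost
1    North    73     34               -39
3  Central    52     51                -1
The mean of column 'cost' is 62.5.

62.5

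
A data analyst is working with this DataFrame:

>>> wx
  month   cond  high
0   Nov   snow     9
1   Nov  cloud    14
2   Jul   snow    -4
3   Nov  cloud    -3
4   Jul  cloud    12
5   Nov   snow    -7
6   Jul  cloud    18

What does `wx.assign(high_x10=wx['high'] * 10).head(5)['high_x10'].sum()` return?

280

add column high_x10 = wx['high'] * 10:
  month   cond  high  high_x10
0   Nov   snow     9        90
1   Nov  cloud    14       140
2   Jul   snow    -4       -40
3   Nov  cloud    -3       -30
4   Jul  cloud    12       120
5   Nov   snow    -7       -70
6   Jul  cloud    18       180
take first 5 rows:
  month   cond  high  high_x10
0   Nov   snow     9        90
1   Nov  cloud    14       140
2   Jul   snow    -4       -40
3   Nov  cloud    -3       -30
4   Jul  cloud    12       120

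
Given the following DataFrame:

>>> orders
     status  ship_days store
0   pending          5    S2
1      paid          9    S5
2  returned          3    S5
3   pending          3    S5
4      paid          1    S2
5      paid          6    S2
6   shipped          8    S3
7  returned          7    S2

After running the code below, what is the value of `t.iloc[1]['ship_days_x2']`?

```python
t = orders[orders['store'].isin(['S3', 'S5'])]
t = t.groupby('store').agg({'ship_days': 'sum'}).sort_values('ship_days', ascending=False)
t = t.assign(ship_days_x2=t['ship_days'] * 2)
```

16

filter rows where store in ['S3', 'S5']:
     status  ship_days store
1      paid          9    S5
2  returned          3    S5
3   pending          3    S5
6   shipped          8    S3
group by store, sum of ship_days:
       ship_days
store           
S3             8
S5            15
sort by ship_days descending:
       ship_days
store           
S5            15
S3             8
add column ship_days_x2 = t['ship_days'] * 2:
       ship_days  ship_days_x2
store                         
S5            15            30
S3             8            16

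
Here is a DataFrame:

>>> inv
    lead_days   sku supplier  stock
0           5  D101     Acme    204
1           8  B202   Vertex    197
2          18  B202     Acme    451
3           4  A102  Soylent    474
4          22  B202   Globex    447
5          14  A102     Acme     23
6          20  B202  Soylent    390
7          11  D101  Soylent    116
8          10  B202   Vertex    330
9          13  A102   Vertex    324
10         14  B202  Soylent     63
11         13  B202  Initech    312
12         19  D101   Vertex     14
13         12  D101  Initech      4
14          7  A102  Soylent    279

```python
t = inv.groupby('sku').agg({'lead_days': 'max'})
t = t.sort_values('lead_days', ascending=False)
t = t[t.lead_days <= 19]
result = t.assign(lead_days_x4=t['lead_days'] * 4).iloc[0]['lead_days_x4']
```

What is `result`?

76

group by sku, max of lead_days:
      lead_days
sku            
A102         14
B202         22
D101         19
sort by lead_days descending:
      lead_days
sku            
B202         22
D101         19
A102         14
filter rows where lead_days <= 19:
      lead_days
sku            
D101         19
A102         14
add column lead_days_x4 = t['lead_days'] * 4:
      lead_days  lead_days_x4
sku                          
D101         19            76
A102         14            56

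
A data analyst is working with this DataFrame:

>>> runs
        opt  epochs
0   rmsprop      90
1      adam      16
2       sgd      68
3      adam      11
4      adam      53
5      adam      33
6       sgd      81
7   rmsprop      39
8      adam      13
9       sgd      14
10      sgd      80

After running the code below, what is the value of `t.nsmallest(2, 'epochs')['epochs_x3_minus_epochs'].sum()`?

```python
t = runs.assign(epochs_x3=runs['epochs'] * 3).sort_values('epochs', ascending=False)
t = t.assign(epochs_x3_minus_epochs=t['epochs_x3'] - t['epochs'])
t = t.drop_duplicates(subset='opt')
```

268

add column epochs_x3 = runs['epochs'] * 3:
        opt  epochs  epochs_x3
0   rmsprop      90        270
1      adam      16         48
2       sgd      68        204
3      adam      11         33
4      adam      53        159
5      adam      33         99
6       sgd      81        243
7   rmsprop      39        117
8      adam      13         39
9       sgd      14         42
10      sgd      80        240
sort by epochs descending:
        opt  epochs  epochs_x3
0   rmsprop      90        270
6       sgd      81        243
10      sgd      80        240
2       sgd      68        204
4      adam      53        159
7   rmsprop      39        117
5      adam      33         99
1      adam      16         48
9       sgd      14         42
8      adam      13         39
3      adam      11         33
add column epochs_x3_minus_epochs = t['epochs_x3'] - t['epochs']:
        opt  epochs  epochs_x3  epochs_x3_minus_epochs
0   rmsprop      90        270                     180
6       sgd      81        243                     162
10      sgd      80        240                     160
2       sgd      68        204                     136
4      adam      53        159                     106
7   rmsprop      39        117                      78
5      adam      33         99                      66
1      adam      16         48                      32
9       sgd      14         42                      28
8      adam      13         39                      26
3      adam      11         33                      22
drop duplicate opt (keep=first):
       opt  epochs  epochs_x3  epochs_x3_minus_epochs
0  rmsprop      90        270                     180
6      sgd      81        243                     162
4     adam      53        159                     106
take 2 rows with smallest epochs:
    opt  epochs  epochs_x3  epochs_x3_minus_epochs
4  adam      53        159                     106
6   sgd      81        243                     162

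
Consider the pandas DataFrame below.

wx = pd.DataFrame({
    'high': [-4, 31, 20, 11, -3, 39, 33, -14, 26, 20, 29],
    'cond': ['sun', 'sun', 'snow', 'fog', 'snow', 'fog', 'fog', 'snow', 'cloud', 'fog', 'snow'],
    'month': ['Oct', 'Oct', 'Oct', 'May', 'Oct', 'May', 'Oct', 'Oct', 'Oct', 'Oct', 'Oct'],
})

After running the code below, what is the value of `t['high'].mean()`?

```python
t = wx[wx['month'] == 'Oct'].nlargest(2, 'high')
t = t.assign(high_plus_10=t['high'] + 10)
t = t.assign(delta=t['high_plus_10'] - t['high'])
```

32.0

filter rows where month == 'Oct':
    high   cond month
0     -4    sun   Oct
1     31    sun   Oct
2     20   snow   Oct
4     -3   snow   Oct
6     33    fog   Oct
7    -14   snow   Oct
8     26  cloud   Oct
9     20    fog   Oct
10    29   snow   Oct
take 2 rows with largest high:
   high cond month
6    33  fog   Oct
1    31  sun   Oct
add column high_plus_10 = t['high'] + 10:
   high cond month  high_plus_10
6    33  fog   Oct            43
1    31  sun   Oct            41
add column delta = t['high_plus_10'] - t['high']:
   high cond month  high_plus_10  delta
6    33  fog   Oct            43     10
1    31  sun   Oct            41     10
Hence 32.0.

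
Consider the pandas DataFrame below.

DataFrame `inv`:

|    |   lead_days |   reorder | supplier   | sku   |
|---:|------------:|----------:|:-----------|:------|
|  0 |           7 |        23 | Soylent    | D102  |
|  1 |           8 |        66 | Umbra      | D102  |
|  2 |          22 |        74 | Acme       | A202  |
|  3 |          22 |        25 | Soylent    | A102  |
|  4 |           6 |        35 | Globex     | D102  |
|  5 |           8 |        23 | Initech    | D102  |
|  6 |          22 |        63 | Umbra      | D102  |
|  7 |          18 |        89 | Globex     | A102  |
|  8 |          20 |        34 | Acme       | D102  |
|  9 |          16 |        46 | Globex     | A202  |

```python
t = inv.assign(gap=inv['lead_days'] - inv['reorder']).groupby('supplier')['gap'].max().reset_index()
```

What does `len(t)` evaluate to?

add column gap = inv['lead_days'] - inv['reorder']:
   lead_days  reorder supplier   sku  gap
0          7       23  Soylent  D102  -16
1          8       66    Umbra  D102  -58
2         22       74     Acme  A202  -52
3         22       25  Soylent  A102   -3
4          6       35   Globex  D102  -29
5          8       23  Initech  D102  -15
6         22       63    Umbra  D102  -41
7         18       89   Globex  A102  -71
8         20       34     Acme  D102  -14
9         16       46   Globex  A202  -30
group by supplier, max of gap:
supplier
Acme      -14
Globex    -29
Initech   -15
Soylent    -3
Umbra     -41
Name: gap, dtype: int64
reset_index():
  supplier  gap
0     Acme  -14
1   Globex  -29
2  Initech  -15
3  Soylent   -3
4    Umbra  -41
Reading off the number of rows, we get 5.

5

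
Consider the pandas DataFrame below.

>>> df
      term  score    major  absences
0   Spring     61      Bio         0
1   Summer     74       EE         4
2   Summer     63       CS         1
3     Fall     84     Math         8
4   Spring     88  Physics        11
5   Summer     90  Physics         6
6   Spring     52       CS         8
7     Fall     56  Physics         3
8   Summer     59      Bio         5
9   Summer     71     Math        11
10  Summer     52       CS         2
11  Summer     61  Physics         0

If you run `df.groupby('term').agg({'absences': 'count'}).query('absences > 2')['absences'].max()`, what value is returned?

7

group by term, count of absences:
        absences
term            
Fall           2
Spring         3
Summer         7
filter rows where absences > 2:
        absences
term            
Spring         3
Summer         7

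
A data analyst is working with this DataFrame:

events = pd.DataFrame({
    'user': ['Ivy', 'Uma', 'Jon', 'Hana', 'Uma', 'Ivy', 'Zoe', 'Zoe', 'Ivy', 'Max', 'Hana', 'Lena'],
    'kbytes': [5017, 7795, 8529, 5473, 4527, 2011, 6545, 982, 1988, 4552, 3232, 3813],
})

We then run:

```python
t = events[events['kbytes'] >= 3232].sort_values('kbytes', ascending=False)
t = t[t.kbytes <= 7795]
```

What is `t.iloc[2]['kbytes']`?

filter rows where kbytes >= 3232:
    user  kbytes
0    Ivy    5017
1    Uma    7795
2    Jon    8529
3   Hana    5473
4    Uma    4527
6    Zoe    6545
9    Max    4552
10  Hana    3232
11  Lena    3813
sort by kbytes descending:
    user  kbytes
2    Jon    8529
1    Uma    7795
6    Zoe    6545
3   Hana    5473
0    Ivy    5017
9    Max    4552
4    Uma    4527
11  Lena    3813
10  Hana    3232
filter rows where kbytes <= 7795:
    user  kbytes
1    Uma    7795
6    Zoe    6545
3   Hana    5473
0    Ivy    5017
9    Max    4552
4    Uma    4527
11  Lena    3813
10  Hana    3232

5473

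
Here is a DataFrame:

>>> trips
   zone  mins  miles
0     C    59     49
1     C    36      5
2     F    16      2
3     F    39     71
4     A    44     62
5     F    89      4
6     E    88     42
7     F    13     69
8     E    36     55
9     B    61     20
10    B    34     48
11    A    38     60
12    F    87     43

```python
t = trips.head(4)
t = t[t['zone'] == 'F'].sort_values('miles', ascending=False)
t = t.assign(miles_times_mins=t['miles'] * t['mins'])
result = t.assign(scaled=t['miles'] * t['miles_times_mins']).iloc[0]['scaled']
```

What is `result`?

196599

take first 4 rows:
  zone  mins  miles
0    C    59     49
1    C    36      5
2    F    16      2
3    F    39     71
filter rows where zone == 'F':
  zone  mins  miles
2    F    16      2
3    F    39     71
sort by miles descending:
  zone  mins  miles
3    F    39     71
2    F    16      2
add column miles_times_mins = t['miles'] * t['mins']:
  zone  mins  miles  miles_times_mins
3    F    39     71              2769
2    F    16      2                32
add column scaled = t['miles'] * t['miles_times_mins']:
  zone  mins  miles  miles_times_mins  scaled
3    F    39     71              2769  196599
2    F    16      2                32      64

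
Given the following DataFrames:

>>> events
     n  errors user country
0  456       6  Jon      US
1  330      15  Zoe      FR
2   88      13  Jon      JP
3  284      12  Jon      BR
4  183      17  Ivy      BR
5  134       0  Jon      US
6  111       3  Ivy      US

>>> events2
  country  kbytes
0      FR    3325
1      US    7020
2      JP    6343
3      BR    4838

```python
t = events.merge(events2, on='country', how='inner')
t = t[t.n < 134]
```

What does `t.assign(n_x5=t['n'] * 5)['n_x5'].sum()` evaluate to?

995

merge on 'country' (how='inner') → 7 rows:
     n  errors user country  kbytes
0  456       6  Jon      US    7020
1  330      15  Zoe      FR    3325
2   88      13  Jon      JP    6343
3  284      12  Jon      BR    4838
4  183      17  Ivy      BR    4838
5  134       0  Jon      US    7020
6  111       3  Ivy      US    7020
filter rows where n < 134:
     n  errors user country  kbytes
2   88      13  Jon      JP    6343
6  111       3  Ivy      US    7020
add column n_x5 = t['n'] * 5:
     n  errors user country  kbytes  n_x5
2   88      13  Jon      JP    6343   440
6  111       3  Ivy      US    7020   555
Reading off the sum of column 'n_x5', we get 995.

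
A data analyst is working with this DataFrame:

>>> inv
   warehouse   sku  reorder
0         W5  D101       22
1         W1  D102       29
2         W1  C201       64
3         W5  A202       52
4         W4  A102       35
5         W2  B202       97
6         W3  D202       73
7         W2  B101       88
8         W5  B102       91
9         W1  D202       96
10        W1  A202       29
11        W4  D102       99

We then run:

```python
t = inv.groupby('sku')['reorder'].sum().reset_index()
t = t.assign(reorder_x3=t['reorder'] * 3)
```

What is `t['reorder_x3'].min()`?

66

group by sku, sum of reorder:
sku
A102     35
A202     81
B101     88
B102     91
B202     97
C201     64
D101     22
D102    128
D202    169
Name: reorder, dtype: int64
reset_index():
    sku  reorder
0  A102       35
1  A202       81
2  B101       88
3  B102       91
4  B202       97
5  C201       64
6  D101       22
7  D102      128
8  D202      169
add column reorder_x3 = t['reorder'] * 3:
    sku  reorder  reorder_x3
0  A102       35         105
1  A202       81         243
2  B101       88         264
3  B102       91         273
4  B202       97         291
5  C201       64         192
6  D101       22          66
7  D102      128         384
8  D202      169         507
So min() = 66.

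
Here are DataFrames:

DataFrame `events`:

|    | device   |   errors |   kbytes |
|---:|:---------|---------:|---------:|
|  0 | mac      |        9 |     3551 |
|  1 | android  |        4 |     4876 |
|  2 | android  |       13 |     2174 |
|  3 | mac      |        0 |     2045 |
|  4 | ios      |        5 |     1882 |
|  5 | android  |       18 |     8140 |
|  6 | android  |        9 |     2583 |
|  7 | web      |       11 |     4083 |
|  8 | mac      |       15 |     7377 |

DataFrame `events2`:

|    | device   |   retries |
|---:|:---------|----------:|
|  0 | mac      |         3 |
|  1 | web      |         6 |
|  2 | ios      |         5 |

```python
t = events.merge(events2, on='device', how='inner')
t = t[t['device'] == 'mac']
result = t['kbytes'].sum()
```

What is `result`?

12973

merge on 'device' (how='inner') → 5 rows:
  device  errors  kbytes  retries
0    mac       9    3551        3
1    mac       0    2045        3
2    ios       5    1882        5
3    web      11    4083        6
4    mac      15    7377        3
filter rows where device == 'mac':
  device  errors  kbytes  retries
0    mac       9    3551        3
1    mac       0    2045        3
4    mac      15    7377        3
So sum() = 12973.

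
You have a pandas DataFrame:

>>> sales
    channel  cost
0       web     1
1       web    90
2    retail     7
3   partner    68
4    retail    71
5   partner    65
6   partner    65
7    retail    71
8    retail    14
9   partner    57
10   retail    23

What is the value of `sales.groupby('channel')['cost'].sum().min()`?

group by channel, sum of cost:
channel
partner    255
retail     186
web         91
Name: cost, dtype: int64

91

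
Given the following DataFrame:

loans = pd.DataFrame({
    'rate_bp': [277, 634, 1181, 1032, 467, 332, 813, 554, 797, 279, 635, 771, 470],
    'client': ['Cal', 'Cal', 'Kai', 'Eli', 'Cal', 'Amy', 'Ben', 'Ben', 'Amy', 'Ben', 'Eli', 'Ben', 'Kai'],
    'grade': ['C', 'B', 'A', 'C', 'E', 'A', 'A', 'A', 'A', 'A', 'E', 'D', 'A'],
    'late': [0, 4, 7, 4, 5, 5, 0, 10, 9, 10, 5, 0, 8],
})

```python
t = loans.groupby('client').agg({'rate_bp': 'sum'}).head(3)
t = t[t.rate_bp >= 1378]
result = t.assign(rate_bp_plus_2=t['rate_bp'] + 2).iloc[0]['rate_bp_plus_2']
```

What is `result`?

group by client, sum of rate_bp:
        rate_bp
client         
Amy        1129
Ben        2417
Cal        1378
Eli        1667
Kai        1651
take first 3 rows:
        rate_bp
client         
Amy        1129
Ben        2417
Cal        1378
filter rows where rate_bp >= 1378:
        rate_bp
client         
Ben        2417
Cal        1378
add column rate_bp_plus_2 = t['rate_bp'] + 2:
        rate_bp  rate_bp_plus_2
client                         
Ben        2417            2419
Cal        1378            1380
Reading off the value at position 0, column 'rate_bp_plus_2', we get 2419.

2419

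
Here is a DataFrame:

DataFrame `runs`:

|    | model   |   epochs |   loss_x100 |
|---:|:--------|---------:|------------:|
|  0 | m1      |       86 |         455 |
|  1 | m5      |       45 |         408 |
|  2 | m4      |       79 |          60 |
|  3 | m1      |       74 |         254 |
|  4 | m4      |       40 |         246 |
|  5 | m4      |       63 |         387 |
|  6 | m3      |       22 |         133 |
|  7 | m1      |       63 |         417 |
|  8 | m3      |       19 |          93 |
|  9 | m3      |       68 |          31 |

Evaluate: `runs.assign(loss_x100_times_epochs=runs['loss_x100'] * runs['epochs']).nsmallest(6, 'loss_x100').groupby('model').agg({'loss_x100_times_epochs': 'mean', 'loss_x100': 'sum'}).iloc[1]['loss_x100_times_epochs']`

2267.0

add column loss_x100_times_epochs = runs['loss_x100'] * runs['epochs']:
  model  epochs  loss_x100  loss_x100_times_epochs
0    m1      86        455                   39130
1    m5      45        408                   18360
2    m4      79         60                    4740
3    m1      74        254                   18796
4    m4      40        246                    9840
5    m4      63        387                   24381
6    m3      22        133                    2926
7    m1      63        417                   26271
8    m3      19         93                    1767
9    m3      68         31                    2108
take 6 rows with smallest loss_x100:
  model  epochs  loss_x100  loss_x100_times_epochs
9    m3      68         31                    2108
2    m4      79         60                    4740
8    m3      19         93                    1767
6    m3      22        133                    2926
4    m4      40        246                    9840
3    m1      74        254                   18796
group by model: mean(loss_x100_times_epochs), sum(loss_x100):
       loss_x100_times_epochs  loss_x100
model                                   
m1                    18796.0        254
m3                     2267.0        257
m4                     7290.0        306
Hence 2267.0.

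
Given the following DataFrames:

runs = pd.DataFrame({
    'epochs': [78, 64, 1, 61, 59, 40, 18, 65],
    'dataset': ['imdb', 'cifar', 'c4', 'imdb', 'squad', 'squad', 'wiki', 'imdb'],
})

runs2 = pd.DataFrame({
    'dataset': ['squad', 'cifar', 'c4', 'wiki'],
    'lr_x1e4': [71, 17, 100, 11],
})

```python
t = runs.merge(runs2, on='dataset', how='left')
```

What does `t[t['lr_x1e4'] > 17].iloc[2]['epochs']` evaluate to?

40

merge on 'dataset' (how='left') → 8 rows:
   epochs dataset  lr_x1e4
0      78    imdb      NaN
1      64   cifar     17.0
2       1      c4    100.0
3      61    imdb      NaN
4      59   squad     71.0
5      40   squad     71.0
6      18    wiki     11.0
7      65    imdb      NaN
filter rows where lr_x1e4 > 17:
   epochs dataset  lr_x1e4
2       1      c4    100.0
4      59   squad     71.0
5      40   squad     71.0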